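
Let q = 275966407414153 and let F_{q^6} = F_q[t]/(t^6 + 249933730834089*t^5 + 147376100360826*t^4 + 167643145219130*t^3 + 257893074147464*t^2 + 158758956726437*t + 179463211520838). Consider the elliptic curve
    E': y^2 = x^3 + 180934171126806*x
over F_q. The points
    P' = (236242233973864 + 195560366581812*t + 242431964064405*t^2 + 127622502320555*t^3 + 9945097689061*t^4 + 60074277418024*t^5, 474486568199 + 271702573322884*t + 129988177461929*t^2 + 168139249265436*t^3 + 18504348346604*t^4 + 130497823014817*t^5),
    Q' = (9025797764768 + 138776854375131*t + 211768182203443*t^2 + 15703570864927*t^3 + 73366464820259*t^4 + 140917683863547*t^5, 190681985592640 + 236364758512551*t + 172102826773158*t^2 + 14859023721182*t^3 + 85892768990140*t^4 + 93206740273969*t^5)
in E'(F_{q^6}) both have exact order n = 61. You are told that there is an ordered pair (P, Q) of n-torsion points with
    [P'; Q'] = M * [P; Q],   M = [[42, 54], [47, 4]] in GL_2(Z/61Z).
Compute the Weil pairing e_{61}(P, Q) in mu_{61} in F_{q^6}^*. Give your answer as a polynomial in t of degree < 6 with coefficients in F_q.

The 61-Weil pairing on E[61] over F_{275966407414153} is alternating-bilinear: e_{61}(P',Q') = e_{61}(P,Q)^det(M).
Hence e(P,Q) = e(P',Q')^{34} where 34 = 9^{-1} mod 61.
Build f_{61,P'} and f_{61,Q'} via the 6-bit ladder of 61=111101_2; evaluate at shifted divisors; quotient in F_{275966407414153^6}.
f_P(D_Q)/f_Q(D_P) = 35595852538635 + 203388782587159*t + 82108940733927*t^2 + 180146898696300*t^3 + 123820834719555*t^4 + 137888734747334*t^5.
Hence e(P,Q) = 102028778338027 + 48025258250657*t + 251559375867979*t^2 + 17116251302571*t^3 + 259906148510438*t^4 + 126401319341103*t^5 in F_{275966407414153^6}^*.

102028778338027 + 48025258250657*t + 251559375867979*t^2 + 17116251302571*t^3 + 259906148510438*t^4 + 126401319341103*t^5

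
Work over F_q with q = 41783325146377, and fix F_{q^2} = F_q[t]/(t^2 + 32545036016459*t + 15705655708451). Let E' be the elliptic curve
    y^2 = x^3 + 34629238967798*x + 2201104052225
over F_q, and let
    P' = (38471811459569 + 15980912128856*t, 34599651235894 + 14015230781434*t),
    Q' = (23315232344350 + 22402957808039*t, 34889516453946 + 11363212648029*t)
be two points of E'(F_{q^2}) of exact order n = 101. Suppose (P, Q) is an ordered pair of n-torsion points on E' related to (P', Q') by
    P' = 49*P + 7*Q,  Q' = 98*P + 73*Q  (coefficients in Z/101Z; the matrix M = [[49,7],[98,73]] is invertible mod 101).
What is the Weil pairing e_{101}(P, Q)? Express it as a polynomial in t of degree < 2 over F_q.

e_{101} is bilinear + alternating on E[101], so e_{101}(49*P + 7*Q, 98*P + 73*Q) = e_{101}(P,Q)^(49*73-7*98).
Inverting 63 mod 101: 93. Thus e_{101}(P,Q) = e(P',Q')^{93}.
Miller loop for e_{101} over F_{41783325146377^2}: bits of 101 = 1100101; 6 double steps + 3 add steps, l/v at each.
So e_{101}(P',Q') = 9523450309195 + 18455756533109*t.
Hence e(P,Q) = 25729531558301 + 30432254313905*t in F_{41783325146377^2}^*.

25729531558301 + 30432254313905*t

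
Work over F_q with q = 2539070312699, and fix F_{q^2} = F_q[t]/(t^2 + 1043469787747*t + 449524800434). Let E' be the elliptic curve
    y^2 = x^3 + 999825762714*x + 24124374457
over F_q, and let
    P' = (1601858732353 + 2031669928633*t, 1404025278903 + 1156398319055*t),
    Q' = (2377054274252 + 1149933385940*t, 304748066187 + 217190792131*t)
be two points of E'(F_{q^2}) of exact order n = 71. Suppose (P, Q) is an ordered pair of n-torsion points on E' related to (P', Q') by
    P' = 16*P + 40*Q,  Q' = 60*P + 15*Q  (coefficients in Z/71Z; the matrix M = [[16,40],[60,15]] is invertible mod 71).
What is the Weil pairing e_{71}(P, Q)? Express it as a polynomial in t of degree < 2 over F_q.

Since e_{71}(P,P)=e_{71}(Q,Q)=1 and e_{71}(Q,P)=e_{71}(P,Q)^{-1}, expanding e_{71}(16*P + 40*Q,60*P + 15*Q) leaves e(P,Q)^det(M).
Hence e(P,Q) = e(P',Q')^{26} where 26 = 41^{-1} mod 71.
Double-and-add over 1000111: 7-1 doublings, 4-1 additions; each step l_{T,T}/v_{2T} or l_{T,P'}/v at Q'+S for random S.
The quotient is 930625148416 + 2063554170939*t.
Finally e_{71}(P,Q) = 1507049780948 + 433271342924*t.

1507049780948 + 433271342924*t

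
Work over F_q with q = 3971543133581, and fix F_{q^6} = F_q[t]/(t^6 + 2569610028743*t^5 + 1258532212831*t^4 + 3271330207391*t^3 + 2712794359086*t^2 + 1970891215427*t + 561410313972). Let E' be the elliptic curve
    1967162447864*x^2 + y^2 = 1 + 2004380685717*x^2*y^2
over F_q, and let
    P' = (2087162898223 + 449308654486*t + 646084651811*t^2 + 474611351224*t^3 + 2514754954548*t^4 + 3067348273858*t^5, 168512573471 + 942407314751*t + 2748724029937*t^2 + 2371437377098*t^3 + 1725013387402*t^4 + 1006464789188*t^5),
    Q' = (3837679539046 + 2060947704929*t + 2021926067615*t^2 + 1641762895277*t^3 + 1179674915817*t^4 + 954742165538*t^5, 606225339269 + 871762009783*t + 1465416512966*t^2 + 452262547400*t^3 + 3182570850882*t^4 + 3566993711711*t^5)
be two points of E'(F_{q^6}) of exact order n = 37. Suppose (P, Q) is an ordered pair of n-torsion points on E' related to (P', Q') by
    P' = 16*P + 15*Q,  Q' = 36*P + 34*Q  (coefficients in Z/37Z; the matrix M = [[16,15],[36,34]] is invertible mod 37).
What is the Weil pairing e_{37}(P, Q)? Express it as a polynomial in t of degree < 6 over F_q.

The 37-Weil pairing on E[37] over F_{3971543133581} is alternating-bilinear: e_{37}(P',Q') = e_{37}(P,Q)^det(M).
det(M) mod 37 = 4; its inverse in (Z/37)^* is 28 (check: 4*28 mod 37 = 1).
Edwards a_E,d_E -> Montgomery A=0,B=1548850010888 -> Weierstrass 748031565819,0 via alpha=0,beta=983581223932.
Miller loop for e_{37} over F_{3971543133581^6}: bits of 37 = 100101; 5 double steps + 2 add steps, l/v at each.
So e_{37}(P',Q') = 1184856960281 + 1522649945272*t + 3259286371356*t^2 + 2599042345337*t^3 + 2351721497062*t^4 + 2156933815915*t^5.
Finally e_{37}(P,Q) = 368449537564 + 2804184348492*t + 294706307630*t^2 + 3444648548847*t^3 + 3511996488333*t^4 + 627045049556*t^5.

368449537564 + 2804184348492*t + 294706307630*t^2 + 3444648548847*t^3 + 3511996488333*t^4 + 627045049556*t^5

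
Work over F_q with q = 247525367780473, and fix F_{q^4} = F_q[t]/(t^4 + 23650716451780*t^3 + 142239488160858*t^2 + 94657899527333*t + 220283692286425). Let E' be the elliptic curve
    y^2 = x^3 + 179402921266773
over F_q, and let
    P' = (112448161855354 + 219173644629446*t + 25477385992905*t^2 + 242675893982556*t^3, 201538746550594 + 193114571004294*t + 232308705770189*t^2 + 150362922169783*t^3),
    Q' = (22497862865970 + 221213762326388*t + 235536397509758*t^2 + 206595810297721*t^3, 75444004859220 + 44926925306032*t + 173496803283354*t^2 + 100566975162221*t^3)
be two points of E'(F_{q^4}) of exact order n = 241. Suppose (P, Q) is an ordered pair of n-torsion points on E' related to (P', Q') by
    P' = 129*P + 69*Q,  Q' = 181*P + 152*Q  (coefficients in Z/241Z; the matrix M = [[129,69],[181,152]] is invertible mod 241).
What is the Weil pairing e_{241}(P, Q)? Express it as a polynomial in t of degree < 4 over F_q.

Alternating bilinearity on E[241] (values in mu_{241} in F_{247525367780473^4}) gives e(P',Q') = e(P,Q)^det(M).
Hence e(P,Q) = e(P',Q')^{165} where 165 = 130^{-1} mod 241.
n = 241 = (11110001)_2 (8 bits, wt 5); accumulate f_{241,P'}(Q'+S)/f_{241,P'}(S) along the 7-step ladder.
Result: e(P',Q') = 207531945628607 + 232839881715599*t + 240818295648127*t^2 + 196379705032576*t^3.
Thus e_{241}(P,Q) = 13519859429178 + 43937583934978*t + 98631258775526*t^2 + 156108232224053*t^3.

13519859429178 + 43937583934978*t + 98631258775526*t^2 + 156108232224053*t^3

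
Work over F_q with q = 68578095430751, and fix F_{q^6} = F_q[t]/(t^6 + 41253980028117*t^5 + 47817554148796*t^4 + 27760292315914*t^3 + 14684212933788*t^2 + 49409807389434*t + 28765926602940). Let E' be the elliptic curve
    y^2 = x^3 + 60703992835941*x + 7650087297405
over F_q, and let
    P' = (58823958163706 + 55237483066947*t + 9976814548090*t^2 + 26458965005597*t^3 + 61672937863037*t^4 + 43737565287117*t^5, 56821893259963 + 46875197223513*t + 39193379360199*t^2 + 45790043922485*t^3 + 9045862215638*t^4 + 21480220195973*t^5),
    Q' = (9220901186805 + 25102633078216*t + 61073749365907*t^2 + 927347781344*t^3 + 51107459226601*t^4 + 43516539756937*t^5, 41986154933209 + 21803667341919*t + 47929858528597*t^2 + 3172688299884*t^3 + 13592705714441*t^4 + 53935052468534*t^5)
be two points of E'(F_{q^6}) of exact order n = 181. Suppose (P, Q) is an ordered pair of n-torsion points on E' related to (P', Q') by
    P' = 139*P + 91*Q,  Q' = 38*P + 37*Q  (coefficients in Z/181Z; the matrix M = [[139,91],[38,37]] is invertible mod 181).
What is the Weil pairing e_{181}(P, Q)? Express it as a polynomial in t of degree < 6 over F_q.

27239176282404 + 15700945222485*t + 45842714201965*t^2 + 66473266781515*t^3 + 32737667152431*t^4 + 900259034321*t^5

e_{181}(aP+bQ,cP+dQ) = e_{181}(P,Q)^(ad-bc); with (a,b,c,d)=(139,91,38,37) this gives the det-181 law.
det M = 139*37 - 91*38 = 1685 = 56 (mod 181); 56^{-1} = 139 (mod 181).
n = 181 = (10110101)_2 (8 bits, wt 5); accumulate f_{181,P'}(Q'+S)/f_{181,P'}(S) along the 7-step ladder.
f_P(D_Q)/f_Q(D_P) = 29164312173904 + 29955334796429*t + 51490863989486*t^2 + 23430902928594*t^3 + 46740060386957*t^4 + 62550344358668*t^5.
Thus e_{181}(P,Q) = 27239176282404 + 15700945222485*t + 45842714201965*t^2 + 66473266781515*t^3 + 32737667152431*t^4 + 900259034321*t^5.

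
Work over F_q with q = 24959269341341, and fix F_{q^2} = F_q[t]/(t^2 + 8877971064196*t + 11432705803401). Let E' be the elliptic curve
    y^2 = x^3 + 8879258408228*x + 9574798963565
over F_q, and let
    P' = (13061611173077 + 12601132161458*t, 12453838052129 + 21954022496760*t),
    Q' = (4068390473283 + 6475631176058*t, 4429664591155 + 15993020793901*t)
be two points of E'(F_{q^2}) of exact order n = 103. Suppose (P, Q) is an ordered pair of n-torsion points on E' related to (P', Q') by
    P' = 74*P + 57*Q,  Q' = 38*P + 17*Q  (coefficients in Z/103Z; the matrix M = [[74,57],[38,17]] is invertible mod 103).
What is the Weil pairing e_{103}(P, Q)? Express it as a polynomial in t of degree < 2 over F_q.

24053711640452 + 18687100535009*t

e_{103} is bilinear + alternating on E[103], so e_{103}(74*P + 57*Q, 38*P + 17*Q) = e_{103}(P,Q)^(74*17-57*38).
det(M) mod 103 = 19; its inverse in (Z/103)^* is 38 (check: 19*38 mod 103 = 1).
Double-and-add over 1100111: 7-1 doublings, 5-1 additions; each step l_{T,T}/v_{2T} or l_{T,P'}/v at Q'+S for random S.
f_P(D_Q)/f_Q(D_P) = 24065015561751 + 7331189944166*t.
Raise to 38: e(P,Q) = 24053711640452 + 18687100535009*t in mu_{103}.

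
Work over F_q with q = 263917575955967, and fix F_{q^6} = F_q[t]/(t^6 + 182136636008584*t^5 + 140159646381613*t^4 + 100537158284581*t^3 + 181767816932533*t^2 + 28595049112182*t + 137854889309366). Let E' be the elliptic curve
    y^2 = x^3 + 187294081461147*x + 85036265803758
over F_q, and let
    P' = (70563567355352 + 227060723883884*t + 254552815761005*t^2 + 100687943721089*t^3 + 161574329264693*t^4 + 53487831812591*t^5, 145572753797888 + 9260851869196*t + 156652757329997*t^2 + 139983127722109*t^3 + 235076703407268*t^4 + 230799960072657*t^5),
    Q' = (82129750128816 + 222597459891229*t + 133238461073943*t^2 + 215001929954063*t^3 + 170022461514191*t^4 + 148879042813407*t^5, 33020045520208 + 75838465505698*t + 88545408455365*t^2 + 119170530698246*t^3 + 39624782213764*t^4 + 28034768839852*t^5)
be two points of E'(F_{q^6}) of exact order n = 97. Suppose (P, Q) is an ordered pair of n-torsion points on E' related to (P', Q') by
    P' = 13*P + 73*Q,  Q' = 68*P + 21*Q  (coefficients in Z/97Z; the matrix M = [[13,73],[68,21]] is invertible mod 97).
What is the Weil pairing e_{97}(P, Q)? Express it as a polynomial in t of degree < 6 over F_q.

Since e_{97}(P,P)=e_{97}(Q,Q)=1 and e_{97}(Q,P)=e_{97}(P,Q)^{-1}, expanding e_{97}(13*P + 73*Q,68*P + 21*Q) leaves e(P,Q)^det(M).
13*21 - 73*68 = -4691; reduced mod 97: det = 62, inverse 36.
n = 97 = (1100001)_2 (7 bits, wt 3); accumulate f_{97,P'}(Q'+S)/f_{97,P'}(S) along the 6-step ladder.
Result: e(P',Q') = 154465732914757 + 173032516742353*t + 200623181992503*t^2 + 121153189576904*t^3 + 108961631380242*t^4 + 206769487936779*t^5.
(154465732914757 + 173032516742353*t + 200623181992503*t^2 + 121153189576904*t^3 + 108961631380242*t^4 + 206769487936779*t^5)^{36} mod (263917575955967,f) = 81836339351410 + 50399189459473*t + 179423495023042*t^2 + 180878882095852*t^3 + 59933767213930*t^4 + 171328056437691*t^5.

81836339351410 + 50399189459473*t + 179423495023042*t^2 + 180878882095852*t^3 + 59933767213930*t^4 + 171328056437691*t^5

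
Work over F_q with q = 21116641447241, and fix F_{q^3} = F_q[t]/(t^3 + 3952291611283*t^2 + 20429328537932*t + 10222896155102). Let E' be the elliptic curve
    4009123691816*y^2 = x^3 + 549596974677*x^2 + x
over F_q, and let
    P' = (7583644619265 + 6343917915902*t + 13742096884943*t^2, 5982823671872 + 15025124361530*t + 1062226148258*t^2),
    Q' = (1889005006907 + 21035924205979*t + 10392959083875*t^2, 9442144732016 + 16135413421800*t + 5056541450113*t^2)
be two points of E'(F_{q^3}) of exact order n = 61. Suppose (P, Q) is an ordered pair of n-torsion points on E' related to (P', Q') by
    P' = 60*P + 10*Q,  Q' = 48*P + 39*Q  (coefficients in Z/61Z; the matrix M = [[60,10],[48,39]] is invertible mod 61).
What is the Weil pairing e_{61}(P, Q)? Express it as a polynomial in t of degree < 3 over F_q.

Under M = [[60,10],[48,39]] in GL_2(Z/61), e_{61}(P',Q') = e_{61}(P,Q)^(60*39-10*48 mod 61).
Inverting 30 mod 61: 59. Thus e_{61}(P,Q) = e(P',Q')^{59}.
Set x_W=7508120136759*u+3321991850522, y_W=7508120136759*v; then E': y_W^2=x_W^3+939996572864*x_W.
Double-and-add over 111101: 6-1 doublings, 5-1 additions; each step l_{T,T}/v_{2T} or l_{T,P'}/v at Q'+S for random S.
f_P(D_Q)/f_Q(D_P) = 10231937060874 + 6571412675190*t + 3337727440345*t^2.
e_{61}(P,Q) = (10231937060874 + 6571412675190*t + 3337727440345*t^2)^{59} = 16336367923981 + 8934074230120*t + 4119500054861*t^2.

16336367923981 + 8934074230120*t + 4119500054861*t^2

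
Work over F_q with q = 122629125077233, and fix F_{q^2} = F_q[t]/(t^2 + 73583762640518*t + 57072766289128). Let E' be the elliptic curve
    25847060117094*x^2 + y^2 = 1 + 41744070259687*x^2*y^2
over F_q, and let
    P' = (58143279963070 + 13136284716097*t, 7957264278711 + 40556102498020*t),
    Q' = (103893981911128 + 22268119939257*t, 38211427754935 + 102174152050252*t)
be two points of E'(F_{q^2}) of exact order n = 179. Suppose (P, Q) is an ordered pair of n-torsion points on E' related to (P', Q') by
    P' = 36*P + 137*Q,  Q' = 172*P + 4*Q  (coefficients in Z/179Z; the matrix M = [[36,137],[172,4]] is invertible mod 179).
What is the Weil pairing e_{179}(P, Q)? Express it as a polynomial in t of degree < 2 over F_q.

e_{179}(aP+bQ,cP+dQ) = e_{179}(P,Q)^(ad-bc); with (a,b,c,d)=(36,137,172,4) this gives the det-179 law.
36*4 - 137*172 = -23420; reduced mod 179: det = 29, inverse 142.
Edwards->Montgomery: u=(1+y)/(1-y), v=u/x -> 25229643461891v^2=u^3+100718652511340u^2+u; then x_W=26683028733660u+113456125960491: y^2=x^3+103706283109299*x+75818214028540.
n = 179 = (10110011)_2 (8 bits, wt 5); accumulate f_{179,P'}(Q'+S)/f_{179,P'}(S) along the 7-step ladder.
Result: e(P',Q') = 74853909977913 + 6946572332514*t.
(74853909977913 + 6946572332514*t)^{142} mod (122629125077233,f) = 69624306179575 + 22363983650079*t.

69624306179575 + 22363983650079*t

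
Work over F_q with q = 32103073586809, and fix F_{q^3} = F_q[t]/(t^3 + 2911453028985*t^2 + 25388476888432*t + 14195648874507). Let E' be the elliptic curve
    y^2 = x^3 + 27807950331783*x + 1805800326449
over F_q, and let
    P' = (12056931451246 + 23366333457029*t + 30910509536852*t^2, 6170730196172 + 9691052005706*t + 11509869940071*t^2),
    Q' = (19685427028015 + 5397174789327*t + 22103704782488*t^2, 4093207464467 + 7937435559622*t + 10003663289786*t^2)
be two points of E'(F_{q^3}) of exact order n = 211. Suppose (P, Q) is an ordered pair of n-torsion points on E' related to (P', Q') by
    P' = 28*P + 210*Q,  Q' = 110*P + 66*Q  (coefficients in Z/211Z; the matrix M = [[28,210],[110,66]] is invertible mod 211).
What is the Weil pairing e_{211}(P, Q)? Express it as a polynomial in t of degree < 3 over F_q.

2954695549966 + 1165202153405*t + 30718367206202*t^2

Under M = [[28,210],[110,66]] in GL_2(Z/211), e_{211}(P',Q') = e_{211}(P,Q)^(28*66-210*110 mod 211).
Hence e(P,Q) = e(P',Q')^{93} where 93 = 59^{-1} mod 211.
Run Miller on y^2=x^3+27807950331783*x+1805800326449 over F_{32103073586809}: ladder 11010011 (8 bits); e = f_P(D_Q)/f_Q(D_P).
e_{211}(P',Q') = 17048721667913 + 29539538218374*t + 28015656337474*t^2.
Hence e(P,Q) = 2954695549966 + 1165202153405*t + 30718367206202*t^2 in F_{32103073586809^3}^*.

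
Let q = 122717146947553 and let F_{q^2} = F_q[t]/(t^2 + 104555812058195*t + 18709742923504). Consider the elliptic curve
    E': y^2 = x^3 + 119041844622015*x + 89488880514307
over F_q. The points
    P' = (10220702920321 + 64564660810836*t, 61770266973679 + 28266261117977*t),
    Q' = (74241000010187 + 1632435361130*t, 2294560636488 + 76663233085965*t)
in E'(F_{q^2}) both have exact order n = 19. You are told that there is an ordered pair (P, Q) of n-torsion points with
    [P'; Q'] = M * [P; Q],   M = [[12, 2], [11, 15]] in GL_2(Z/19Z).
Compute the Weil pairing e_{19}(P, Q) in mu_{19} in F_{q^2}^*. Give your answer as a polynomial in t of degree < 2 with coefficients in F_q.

108674043571323 + 60394862456423*t

e_{19} is bilinear + alternating on E[19], so e_{19}(12*P + 2*Q, 11*P + 15*Q) = e_{19}(P,Q)^(12*15-2*11).
Hence e(P,Q) = e(P',Q')^{16} where 16 = 6^{-1} mod 19.
Double-and-add over 10011: 5-1 doublings, 3-1 additions; each step l_{T,T}/v_{2T} or l_{T,P'}/v at Q'+S for random S.
Miller gives e_{19}(P',Q') = 90482191408408 + 66027001869647*t in F_{122717146947553^2}.
Finally e_{19}(P,Q) = 108674043571323 + 60394862456423*t.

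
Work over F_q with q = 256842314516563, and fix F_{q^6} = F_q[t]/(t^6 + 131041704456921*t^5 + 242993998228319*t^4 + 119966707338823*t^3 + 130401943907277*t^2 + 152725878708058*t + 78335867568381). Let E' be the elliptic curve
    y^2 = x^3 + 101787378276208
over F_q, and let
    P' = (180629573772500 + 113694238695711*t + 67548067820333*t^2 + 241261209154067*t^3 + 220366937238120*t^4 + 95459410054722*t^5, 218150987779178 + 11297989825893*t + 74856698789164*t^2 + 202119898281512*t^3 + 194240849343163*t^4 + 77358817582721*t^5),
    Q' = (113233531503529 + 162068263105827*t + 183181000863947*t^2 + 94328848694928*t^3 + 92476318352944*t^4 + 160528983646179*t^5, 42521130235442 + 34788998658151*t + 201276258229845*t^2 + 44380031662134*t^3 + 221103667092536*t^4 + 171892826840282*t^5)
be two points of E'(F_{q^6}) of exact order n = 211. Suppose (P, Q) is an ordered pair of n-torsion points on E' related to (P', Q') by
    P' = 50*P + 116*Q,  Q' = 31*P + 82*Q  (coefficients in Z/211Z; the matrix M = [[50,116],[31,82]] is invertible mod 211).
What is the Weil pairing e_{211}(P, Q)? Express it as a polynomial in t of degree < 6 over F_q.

The 211-Weil pairing on E[211] over F_{256842314516563} is alternating-bilinear: e_{211}(P',Q') = e_{211}(P,Q)^det(M).
50*82 - 116*31 = 504; reduced mod 211: det = 82, inverse 193.
8-bit Miller (11010011) on E'/F_{256842314516563} with a'=0, b'=101787378276208: accumulate tangent/chord ratios at Q'+S and P'+S'.
Result: e(P',Q') = 102017617060502 + 208425075682941*t + 26070004479734*t^2 + 195277875825099*t^3 + 121442623904673*t^4 + 85051846670148*t^5.
Raise to 193: e(P,Q) = 157370475647972 + 248874484244639*t + 67685930637960*t^2 + 86157096779678*t^3 + 38261148366029*t^4 + 61905636906291*t^5 in mu_{211}.

157370475647972 + 248874484244639*t + 67685930637960*t^2 + 86157096779678*t^3 + 38261148366029*t^4 + 61905636906291*t^5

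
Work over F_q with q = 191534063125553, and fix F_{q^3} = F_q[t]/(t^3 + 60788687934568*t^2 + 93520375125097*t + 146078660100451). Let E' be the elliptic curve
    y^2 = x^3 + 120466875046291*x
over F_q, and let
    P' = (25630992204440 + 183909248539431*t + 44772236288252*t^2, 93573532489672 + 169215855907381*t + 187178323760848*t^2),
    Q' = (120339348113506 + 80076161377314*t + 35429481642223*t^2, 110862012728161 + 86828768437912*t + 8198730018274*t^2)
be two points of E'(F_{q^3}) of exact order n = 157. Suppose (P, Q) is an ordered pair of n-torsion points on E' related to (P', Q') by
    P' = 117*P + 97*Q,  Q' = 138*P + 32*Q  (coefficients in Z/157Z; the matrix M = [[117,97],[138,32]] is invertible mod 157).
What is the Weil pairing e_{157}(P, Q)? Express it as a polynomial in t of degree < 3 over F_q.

e_{157} is bilinear + alternating on E[157], so e_{157}(117*P + 97*Q, 138*P + 32*Q) = e_{157}(P,Q)^(117*32-97*138).
det(M) mod 157 = 92; its inverse in (Z/157)^* is 128 (check: 92*128 mod 157 = 1).
n = 157 = (10011101)_2 (8 bits, wt 5); accumulate f_{157,P'}(Q'+S)/f_{157,P'}(S) along the 7-step ladder.
Result: e(P',Q') = 155322310767582 + 160922935204631*t + 184242640722984*t^2.
Finally e_{157}(P,Q) = 1155833795631 + 174795197315882*t + 61723082694170*t^2.

1155833795631 + 174795197315882*t + 61723082694170*t^2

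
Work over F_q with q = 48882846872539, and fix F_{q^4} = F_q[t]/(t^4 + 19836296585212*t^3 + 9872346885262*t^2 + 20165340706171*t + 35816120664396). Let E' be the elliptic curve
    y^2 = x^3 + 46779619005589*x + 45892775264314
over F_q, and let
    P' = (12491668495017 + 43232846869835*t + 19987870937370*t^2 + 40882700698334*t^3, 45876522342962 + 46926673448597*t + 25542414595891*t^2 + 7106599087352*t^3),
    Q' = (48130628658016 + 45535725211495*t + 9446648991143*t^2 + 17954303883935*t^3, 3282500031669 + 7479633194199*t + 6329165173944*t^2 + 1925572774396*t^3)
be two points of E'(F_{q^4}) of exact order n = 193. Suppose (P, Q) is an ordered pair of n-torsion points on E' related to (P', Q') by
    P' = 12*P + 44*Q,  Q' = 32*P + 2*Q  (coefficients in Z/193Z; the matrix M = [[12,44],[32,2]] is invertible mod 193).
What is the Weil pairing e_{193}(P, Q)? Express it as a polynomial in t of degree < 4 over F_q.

e_{193}(aP+bQ,cP+dQ) = e_{193}(P,Q)^(ad-bc); with (a,b,c,d)=(12,44,32,2) this gives the det-193 law.
Hence e(P,Q) = e(P',Q')^{76} where 76 = 160^{-1} mod 193.
n = 193 = (11000001)_2 (8 bits, wt 3); accumulate f_{193,P'}(Q'+S)/f_{193,P'}(S) along the 7-step ladder.
Miller gives e_{193}(P',Q') = 37671295330013 + 20060027290804*t + 30611879455019*t^2 + 24178622672462*t^3 in F_{48882846872539^4}.
e_{193}(P,Q) = (37671295330013 + 20060027290804*t + 30611879455019*t^2 + 24178622672462*t^3)^{76} = 33676153755134 + 2746179670140*t + 27728364308125*t^2 + 47234230263*t^3.

33676153755134 + 2746179670140*t + 27728364308125*t^2 + 47234230263*t^3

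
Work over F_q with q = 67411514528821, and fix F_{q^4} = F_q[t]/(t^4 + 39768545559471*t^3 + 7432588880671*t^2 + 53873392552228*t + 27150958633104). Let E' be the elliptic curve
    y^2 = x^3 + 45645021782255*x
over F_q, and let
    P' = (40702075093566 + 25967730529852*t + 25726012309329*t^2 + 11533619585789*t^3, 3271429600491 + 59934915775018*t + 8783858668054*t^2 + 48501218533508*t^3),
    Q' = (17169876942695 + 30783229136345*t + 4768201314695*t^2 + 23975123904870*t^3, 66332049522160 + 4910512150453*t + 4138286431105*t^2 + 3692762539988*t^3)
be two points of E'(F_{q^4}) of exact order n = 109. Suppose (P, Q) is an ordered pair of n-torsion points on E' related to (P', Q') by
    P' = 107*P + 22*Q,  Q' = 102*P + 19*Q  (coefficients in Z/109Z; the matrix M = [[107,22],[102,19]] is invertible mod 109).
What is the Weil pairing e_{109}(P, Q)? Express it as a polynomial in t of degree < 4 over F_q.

65101794231923 + 34241692871973*t + 63573026413151*t^2 + 24142234623114*t^3

Since e_{109}(P,P)=e_{109}(Q,Q)=1 and e_{109}(Q,P)=e_{109}(P,Q)^{-1}, expanding e_{109}(107*P + 22*Q,102*P + 19*Q) leaves e(P,Q)^det(M).
Hence e(P,Q) = e(P',Q')^{78} where 78 = 7^{-1} mod 109.
Double-and-add over 1101101: 7-1 doublings, 5-1 additions; each step l_{T,T}/v_{2T} or l_{T,P'}/v at Q'+S for random S.
Result: e(P',Q') = 56338850870219 + 29833262951452*t + 48378097377373*t^2 + 47841730398746*t^3.
Finally e_{109}(P,Q) = 65101794231923 + 34241692871973*t + 63573026413151*t^2 + 24142234623114*t^3.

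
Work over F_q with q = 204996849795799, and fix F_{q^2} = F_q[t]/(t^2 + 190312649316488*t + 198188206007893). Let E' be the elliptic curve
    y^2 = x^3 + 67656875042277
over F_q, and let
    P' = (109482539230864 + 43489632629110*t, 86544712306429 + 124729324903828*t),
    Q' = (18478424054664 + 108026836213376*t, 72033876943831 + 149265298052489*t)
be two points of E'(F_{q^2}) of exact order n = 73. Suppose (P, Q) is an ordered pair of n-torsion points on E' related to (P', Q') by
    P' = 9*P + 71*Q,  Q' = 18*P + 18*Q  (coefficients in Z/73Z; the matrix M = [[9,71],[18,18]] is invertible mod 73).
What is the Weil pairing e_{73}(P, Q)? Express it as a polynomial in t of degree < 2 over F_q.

108205821336564 + 101006673670060*t

e_{73} is bilinear + alternating on E[73], so e_{73}(9*P + 71*Q, 18*P + 18*Q) = e_{73}(P,Q)^(9*18-71*18).
det M = 9*18 - 71*18 = -1116 = 52 (mod 73); 52^{-1} = 66 (mod 73).
n = 73 = (1001001)_2 (7 bits, wt 3); accumulate f_{73,P'}(Q'+S)/f_{73,P'}(S) along the 6-step ladder.
So e_{73}(P',Q') = 45995013138433 + 44991477847423*t.
Hence e(P,Q) = 108205821336564 + 101006673670060*t in F_{204996849795799^2}^*.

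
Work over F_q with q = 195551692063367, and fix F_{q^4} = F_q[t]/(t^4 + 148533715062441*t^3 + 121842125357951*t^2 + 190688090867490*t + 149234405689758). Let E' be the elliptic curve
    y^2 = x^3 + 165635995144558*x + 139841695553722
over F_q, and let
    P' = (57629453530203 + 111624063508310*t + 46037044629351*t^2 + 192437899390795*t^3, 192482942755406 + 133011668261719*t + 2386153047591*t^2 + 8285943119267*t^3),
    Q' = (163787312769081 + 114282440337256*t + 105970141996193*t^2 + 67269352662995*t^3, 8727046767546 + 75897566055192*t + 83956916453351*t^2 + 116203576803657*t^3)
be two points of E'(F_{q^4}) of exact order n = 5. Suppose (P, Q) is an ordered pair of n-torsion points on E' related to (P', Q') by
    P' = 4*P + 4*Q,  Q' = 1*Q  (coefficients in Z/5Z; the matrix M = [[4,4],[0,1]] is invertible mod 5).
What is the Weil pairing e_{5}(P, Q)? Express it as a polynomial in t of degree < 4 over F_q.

Since e_{5}(P,P)=e_{5}(Q,Q)=1 and e_{5}(Q,P)=e_{5}(P,Q)^{-1}, expanding e_{5}(4*P + 4*Q,1*Q) leaves e(P,Q)^det(M).
4*1 - 4*0 = 4; reduced mod 5: det = 4, inverse 4.
Run Miller on y^2=x^3+165635995144558*x+139841695553722 over F_{195551692063367}: ladder 101 (3 bits); e = f_P(D_Q)/f_Q(D_P).
e_{5}(P',Q') = 31335312521557 + 182317943425439*t + 170980284083174*t^2 + 89936015132216*t^3.
Hence e(P,Q) = 4748106683671 + 176146398811851*t + 18035528791405*t^2 + 136176314542895*t^3 in F_{195551692063367^4}^*.

4748106683671 + 176146398811851*t + 18035528791405*t^2 + 136176314542895*t^3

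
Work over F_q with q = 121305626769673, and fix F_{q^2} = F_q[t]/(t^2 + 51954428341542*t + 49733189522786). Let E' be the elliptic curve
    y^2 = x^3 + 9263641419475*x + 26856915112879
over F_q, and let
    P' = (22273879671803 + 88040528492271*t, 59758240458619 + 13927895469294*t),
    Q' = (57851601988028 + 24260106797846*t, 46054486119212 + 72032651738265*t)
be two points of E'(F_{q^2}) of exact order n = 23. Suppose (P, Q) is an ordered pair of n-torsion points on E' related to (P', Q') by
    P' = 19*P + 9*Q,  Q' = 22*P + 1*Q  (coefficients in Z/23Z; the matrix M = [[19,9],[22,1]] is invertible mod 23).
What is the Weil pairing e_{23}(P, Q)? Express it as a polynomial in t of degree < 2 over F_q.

Alternating bilinearity on E[23] (values in mu_{23} in F_{121305626769673^2}) gives e(P',Q') = e(P,Q)^det(M).
det M = 19*1 - 9*22 = -179 = 5 (mod 23); 5^{-1} = 14 (mod 23).
5-bit Miller (10111) on E'/F_{121305626769673} with a'=9263641419475, b'=26856915112879: accumulate tangent/chord ratios at Q'+S and P'+S'.
So e_{23}(P',Q') = 17950567618053 + 96073305103900*t.
Thus e_{23}(P,Q) = 69424215599585 + 5590585307515*t.

69424215599585 + 5590585307515*t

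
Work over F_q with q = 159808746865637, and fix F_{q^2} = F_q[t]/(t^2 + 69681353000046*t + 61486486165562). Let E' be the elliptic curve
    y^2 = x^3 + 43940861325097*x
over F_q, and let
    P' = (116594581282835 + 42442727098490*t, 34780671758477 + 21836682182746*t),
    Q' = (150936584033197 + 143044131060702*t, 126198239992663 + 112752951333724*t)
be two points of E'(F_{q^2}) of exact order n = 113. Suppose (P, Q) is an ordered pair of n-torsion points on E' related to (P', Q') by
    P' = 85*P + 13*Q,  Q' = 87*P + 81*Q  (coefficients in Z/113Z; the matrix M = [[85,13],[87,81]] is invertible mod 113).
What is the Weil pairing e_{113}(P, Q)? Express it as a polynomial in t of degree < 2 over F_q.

99231494234782 + 100546498363595*t

Since e_{113}(P,P)=e_{113}(Q,Q)=1 and e_{113}(Q,P)=e_{113}(P,Q)^{-1}, expanding e_{113}(85*P + 13*Q,87*P + 81*Q) leaves e(P,Q)^det(M).
det M = 85*81 - 13*87 = 5754 = 104 (mod 113); 104^{-1} = 25 (mod 113).
Double-and-add over 1110001: 7-1 doublings, 4-1 additions; each step l_{T,T}/v_{2T} or l_{T,P'}/v at Q'+S for random S.
f_P(D_Q)/f_Q(D_P) = 70565357321671 + 28569068616371*t.
e_{113}(P,Q) = (70565357321671 + 28569068616371*t)^{25} = 99231494234782 + 100546498363595*t.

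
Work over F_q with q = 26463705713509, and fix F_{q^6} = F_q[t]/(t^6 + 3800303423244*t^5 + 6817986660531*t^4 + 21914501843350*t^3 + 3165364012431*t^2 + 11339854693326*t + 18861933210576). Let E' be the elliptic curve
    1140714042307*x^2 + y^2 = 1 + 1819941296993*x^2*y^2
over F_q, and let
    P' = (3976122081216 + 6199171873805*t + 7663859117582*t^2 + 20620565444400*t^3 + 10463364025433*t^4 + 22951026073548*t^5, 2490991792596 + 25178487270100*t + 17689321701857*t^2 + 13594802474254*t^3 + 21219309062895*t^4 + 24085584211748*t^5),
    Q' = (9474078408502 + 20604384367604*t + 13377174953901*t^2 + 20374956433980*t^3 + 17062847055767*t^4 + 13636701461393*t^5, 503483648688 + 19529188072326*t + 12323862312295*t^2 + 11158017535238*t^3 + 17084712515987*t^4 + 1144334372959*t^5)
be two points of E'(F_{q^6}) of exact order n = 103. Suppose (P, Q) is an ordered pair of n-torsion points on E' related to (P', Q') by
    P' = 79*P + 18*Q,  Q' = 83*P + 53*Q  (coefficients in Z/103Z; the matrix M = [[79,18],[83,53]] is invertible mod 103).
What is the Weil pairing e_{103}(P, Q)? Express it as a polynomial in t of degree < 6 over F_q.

11635409091731 + 669684794598*t + 23847896384907*t^2 + 16879781486903*t^3 + 18556001626373*t^4 + 17405362014458*t^5

The 103-Weil pairing on E[103] over F_{26463705713509} is alternating-bilinear: e_{103}(P',Q') = e_{103}(P,Q)^det(M).
det M = 79*53 - 18*83 = 2693 = 15 (mod 103); 15^{-1} = 55 (mod 103).
Edwards a_E,d_E -> Montgomery A=26114696058223,B=7582375751625 -> Weierstrass 0,6858433892913 via alpha=493442556550,beta=13062046043083.
Run Miller on y^2=x^3+6858433892913 over F_{26463705713509}: ladder 1100111 (7 bits); e = f_P(D_Q)/f_Q(D_P).
Result: e(P',Q') = 23135130131345 + 22609778408568*t + 5437442226645*t^2 + 2988845894880*t^3 + 17343205026962*t^4 + 470319837801*t^5.
Hence e(P,Q) = 11635409091731 + 669684794598*t + 23847896384907*t^2 + 16879781486903*t^3 + 18556001626373*t^4 + 17405362014458*t^5 in F_{26463705713509^6}^*.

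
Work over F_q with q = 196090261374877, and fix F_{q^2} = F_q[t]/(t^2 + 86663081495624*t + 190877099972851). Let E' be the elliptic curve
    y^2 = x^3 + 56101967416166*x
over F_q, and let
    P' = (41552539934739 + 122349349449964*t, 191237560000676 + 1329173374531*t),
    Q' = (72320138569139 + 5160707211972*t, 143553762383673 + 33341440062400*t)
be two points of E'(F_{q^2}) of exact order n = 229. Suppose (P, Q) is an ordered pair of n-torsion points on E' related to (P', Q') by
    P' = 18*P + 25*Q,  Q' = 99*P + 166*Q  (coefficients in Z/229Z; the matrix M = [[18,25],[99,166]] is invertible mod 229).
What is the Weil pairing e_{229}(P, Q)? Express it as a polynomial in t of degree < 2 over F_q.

150972138918779 + 59116489140687*t

Alternating bilinearity on E[229] (values in mu_{229} in F_{196090261374877^2}) gives e(P',Q') = e(P,Q)^det(M).
Inverting 55 mod 229: 25. Thus e_{229}(P,Q) = e(P',Q')^{25}.
Build f_{229,P'} and f_{229,Q'} via the 8-bit ladder of 229=11100101_2; evaluate at shifted divisors; quotient in F_{196090261374877^2}.
e_{229}(P',Q') = 58610536067561 + 172551898596698*t.
(58610536067561 + 172551898596698*t)^{25} mod (196090261374877,f) = 150972138918779 + 59116489140687*t.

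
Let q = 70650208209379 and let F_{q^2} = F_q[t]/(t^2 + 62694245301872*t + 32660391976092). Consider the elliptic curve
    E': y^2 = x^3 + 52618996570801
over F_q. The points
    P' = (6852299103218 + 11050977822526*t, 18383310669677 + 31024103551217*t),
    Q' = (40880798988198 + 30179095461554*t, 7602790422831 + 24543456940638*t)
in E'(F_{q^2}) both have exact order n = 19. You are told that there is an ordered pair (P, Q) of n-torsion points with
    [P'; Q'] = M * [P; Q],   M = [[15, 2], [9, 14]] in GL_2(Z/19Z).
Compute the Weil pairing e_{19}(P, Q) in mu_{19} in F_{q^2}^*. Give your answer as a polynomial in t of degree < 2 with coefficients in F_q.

18416319086940 + 27465743067139*t

e_{19} is bilinear + alternating on E[19], so e_{19}(15*P + 2*Q, 9*P + 14*Q) = e_{19}(P,Q)^(15*14-2*9).
15*14 - 2*9 = 192; reduced mod 19: det = 2, inverse 10.
Miller loop for e_{19} over F_{70650208209379^2}: bits of 19 = 10011; 4 double steps + 2 add steps, l/v at each.
f_P(D_Q)/f_Q(D_P) = 20024392188055 + 4980375742199*t.
(20024392188055 + 4980375742199*t)^{10} mod (70650208209379,f) = 18416319086940 + 27465743067139*t.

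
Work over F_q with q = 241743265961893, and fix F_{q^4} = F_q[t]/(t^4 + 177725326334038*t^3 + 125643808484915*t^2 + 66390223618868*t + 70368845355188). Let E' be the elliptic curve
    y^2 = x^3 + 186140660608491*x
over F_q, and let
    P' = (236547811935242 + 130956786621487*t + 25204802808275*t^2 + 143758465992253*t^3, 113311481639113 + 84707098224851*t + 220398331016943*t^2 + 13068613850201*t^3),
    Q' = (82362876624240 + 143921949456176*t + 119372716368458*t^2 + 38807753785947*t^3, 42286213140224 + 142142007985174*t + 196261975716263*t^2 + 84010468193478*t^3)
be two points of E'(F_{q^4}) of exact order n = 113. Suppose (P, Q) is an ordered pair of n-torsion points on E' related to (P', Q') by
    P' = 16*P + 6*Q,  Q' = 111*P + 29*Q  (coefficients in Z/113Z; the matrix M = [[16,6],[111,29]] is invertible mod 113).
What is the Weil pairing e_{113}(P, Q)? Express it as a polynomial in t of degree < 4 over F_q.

209041526953739 + 53836523033567*t + 9276780902578*t^2 + 220352893623415*t^3

Since e_{113}(P,P)=e_{113}(Q,Q)=1 and e_{113}(Q,P)=e_{113}(P,Q)^{-1}, expanding e_{113}(16*P + 6*Q,111*P + 29*Q) leaves e(P,Q)^det(M).
Hence e(P,Q) = e(P',Q')^{33} where 33 = 24^{-1} mod 113.
Miller loop for e_{113} over F_{241743265961893^4}: bits of 113 = 1110001; 6 double steps + 3 add steps, l/v at each.
The quotient is 102038014998152 + 169298457393679*t + 80544769549630*t^2 + 218017618590981*t^3.
Thus e_{113}(P,Q) = 209041526953739 + 53836523033567*t + 9276780902578*t^2 + 220352893623415*t^3.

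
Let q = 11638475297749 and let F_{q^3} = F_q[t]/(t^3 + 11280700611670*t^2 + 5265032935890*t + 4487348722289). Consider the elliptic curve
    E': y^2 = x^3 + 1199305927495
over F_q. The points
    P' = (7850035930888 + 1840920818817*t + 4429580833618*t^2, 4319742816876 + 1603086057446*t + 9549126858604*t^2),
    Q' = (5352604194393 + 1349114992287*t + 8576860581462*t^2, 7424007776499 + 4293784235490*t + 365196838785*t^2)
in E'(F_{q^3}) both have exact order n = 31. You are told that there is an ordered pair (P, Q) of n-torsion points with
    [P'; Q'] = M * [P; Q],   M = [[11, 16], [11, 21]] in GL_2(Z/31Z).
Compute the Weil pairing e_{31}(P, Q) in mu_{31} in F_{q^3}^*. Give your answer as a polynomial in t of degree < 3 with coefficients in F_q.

The 31-Weil pairing on E[31] over F_{11638475297749} is alternating-bilinear: e_{31}(P',Q') = e_{31}(P,Q)^det(M).
So e_{31}(P,Q) = e_{31}(P',Q')^{22}, since 24*22 = 1 mod 31.
Run Miller on y^2=x^3+1199305927495 over F_{11638475297749}: ladder 11111 (5 bits); e = f_P(D_Q)/f_Q(D_P).
Miller gives e_{31}(P',Q') = 3298488989389 + 10007696743572*t + 5526388798475*t^2 in F_{11638475297749^3}.
(3298488989389 + 10007696743572*t + 5526388798475*t^2)^{22} mod (11638475297749,f) = 8809838059908 + 6389519059236*t + 1752348477724*t^2.

8809838059908 + 6389519059236*t + 1752348477724*t^2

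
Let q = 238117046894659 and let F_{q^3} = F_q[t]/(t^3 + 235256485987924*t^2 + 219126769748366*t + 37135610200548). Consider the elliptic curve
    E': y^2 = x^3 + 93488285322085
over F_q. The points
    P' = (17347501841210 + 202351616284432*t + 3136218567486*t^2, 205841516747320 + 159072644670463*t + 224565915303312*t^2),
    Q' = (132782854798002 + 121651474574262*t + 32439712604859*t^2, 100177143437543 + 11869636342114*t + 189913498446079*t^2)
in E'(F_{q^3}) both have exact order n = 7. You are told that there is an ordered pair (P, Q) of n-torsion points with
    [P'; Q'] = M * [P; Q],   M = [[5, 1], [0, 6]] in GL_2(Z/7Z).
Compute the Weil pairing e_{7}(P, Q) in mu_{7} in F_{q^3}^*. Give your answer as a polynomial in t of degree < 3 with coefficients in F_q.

e_{7}(aP+bQ,cP+dQ) = e_{7}(P,Q)^(ad-bc); with (a,b,c,d)=(5,1,0,6) this gives the det-7 law.
So e_{7}(P,Q) = e_{7}(P',Q')^{4}, since 2*4 = 1 mod 7.
3-bit Miller (111) on E'/F_{238117046894659} with a'=0, b'=93488285322085: accumulate tangent/chord ratios at Q'+S and P'+S'.
So e_{7}(P',Q') = 115353537899053 + 153804988495340*t + 145833076217848*t^2.
(115353537899053 + 153804988495340*t + 145833076217848*t^2)^{4} mod (238117046894659,f) = 151852093573262 + 12120876205183*t + 15835791458030*t^2.

151852093573262 + 12120876205183*t + 15835791458030*t^2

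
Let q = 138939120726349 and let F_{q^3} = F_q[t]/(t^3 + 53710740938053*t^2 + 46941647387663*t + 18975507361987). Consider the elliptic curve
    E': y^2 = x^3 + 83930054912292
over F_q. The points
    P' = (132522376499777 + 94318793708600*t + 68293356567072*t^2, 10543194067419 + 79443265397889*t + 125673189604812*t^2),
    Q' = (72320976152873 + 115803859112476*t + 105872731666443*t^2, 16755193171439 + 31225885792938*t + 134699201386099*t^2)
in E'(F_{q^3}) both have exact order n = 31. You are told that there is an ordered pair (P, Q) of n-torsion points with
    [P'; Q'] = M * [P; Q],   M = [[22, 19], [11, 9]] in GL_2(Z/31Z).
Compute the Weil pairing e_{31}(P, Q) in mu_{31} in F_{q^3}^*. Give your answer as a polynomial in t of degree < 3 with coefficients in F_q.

Under M = [[22,19],[11,9]] in GL_2(Z/31), e_{31}(P',Q') = e_{31}(P,Q)^(22*9-19*11 mod 31).
det M = 22*9 - 19*11 = -11 = 20 (mod 31); 20^{-1} = 14 (mod 31).
Double-and-add over 11111: 5-1 doublings, 5-1 additions; each step l_{T,T}/v_{2T} or l_{T,P'}/v at Q'+S for random S.
f_P(D_Q)/f_Q(D_P) = 11922240885224 + 124377190979738*t + 114342307950243*t^2.
Thus e_{31}(P,Q) = 33467768756746 + 134544974863074*t + 119552574358446*t^2.

33467768756746 + 134544974863074*t + 119552574358446*t^2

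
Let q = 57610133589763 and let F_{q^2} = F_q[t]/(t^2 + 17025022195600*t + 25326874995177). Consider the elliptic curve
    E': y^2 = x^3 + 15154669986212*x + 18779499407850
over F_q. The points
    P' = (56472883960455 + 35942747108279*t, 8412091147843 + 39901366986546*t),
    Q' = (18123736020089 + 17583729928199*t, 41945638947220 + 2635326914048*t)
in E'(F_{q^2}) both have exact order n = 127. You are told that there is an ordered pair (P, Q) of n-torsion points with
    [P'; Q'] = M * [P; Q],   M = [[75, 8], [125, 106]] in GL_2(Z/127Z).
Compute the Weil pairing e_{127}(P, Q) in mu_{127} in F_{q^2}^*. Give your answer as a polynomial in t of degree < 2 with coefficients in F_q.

Since e_{127}(P,P)=e_{127}(Q,Q)=1 and e_{127}(Q,P)=e_{127}(P,Q)^{-1}, expanding e_{127}(75*P + 8*Q,125*P + 106*Q) leaves e(P,Q)^det(M).
Inverting 92 mod 127: 29. Thus e_{127}(P,Q) = e(P',Q')^{29}.
Miller loop for e_{127} over F_{57610133589763^2}: bits of 127 = 1111111; 6 double steps + 6 add steps, l/v at each.
The quotient is 42299374281350 + 10819666036055*t.
Raise to 29: e(P,Q) = 31041063645290 + 56332157098849*t in mu_{127}.

31041063645290 + 56332157098849*t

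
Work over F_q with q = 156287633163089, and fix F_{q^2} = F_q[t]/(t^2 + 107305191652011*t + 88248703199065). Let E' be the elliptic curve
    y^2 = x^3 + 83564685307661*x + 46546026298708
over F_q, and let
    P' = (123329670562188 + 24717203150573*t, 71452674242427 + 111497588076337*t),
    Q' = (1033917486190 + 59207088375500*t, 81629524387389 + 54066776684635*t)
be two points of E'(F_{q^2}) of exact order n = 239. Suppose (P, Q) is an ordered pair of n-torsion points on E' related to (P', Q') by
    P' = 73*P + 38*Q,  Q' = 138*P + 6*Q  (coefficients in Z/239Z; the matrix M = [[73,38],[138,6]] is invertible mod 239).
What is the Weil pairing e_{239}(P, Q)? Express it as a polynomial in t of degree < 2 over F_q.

e_{239}(aP+bQ,cP+dQ) = e_{239}(P,Q)^(ad-bc); with (a,b,c,d)=(73,38,138,6) this gives the det-239 law.
Inverting 213 mod 239: 193. Thus e_{239}(P,Q) = e(P',Q')^{193}.
Double-and-add over 11101111: 8-1 doublings, 7-1 additions; each step l_{T,T}/v_{2T} or l_{T,P'}/v at Q'+S for random S.
The quotient is 18251475068609 + 2715725496319*t.
(18251475068609 + 2715725496319*t)^{193} mod (156287633163089,f) = 84886173107738 + 7972198020905*t.

84886173107738 + 7972198020905*t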